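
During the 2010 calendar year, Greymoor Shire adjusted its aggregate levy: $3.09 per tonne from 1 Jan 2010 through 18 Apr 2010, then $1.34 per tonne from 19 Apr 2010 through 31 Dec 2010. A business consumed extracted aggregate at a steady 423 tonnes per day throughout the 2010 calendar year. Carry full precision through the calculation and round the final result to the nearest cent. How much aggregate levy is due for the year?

$286,836.30

1 Jan – 18 Apr 2010: 108 days × 423 tonnes/day = 45,684 tonnes at $3.09/tonne → $141,163.56
19 Apr – 31 Dec 2010: 257 days × 423 tonnes/day = 108,711 tonnes at $1.34/tonne → $145,672.74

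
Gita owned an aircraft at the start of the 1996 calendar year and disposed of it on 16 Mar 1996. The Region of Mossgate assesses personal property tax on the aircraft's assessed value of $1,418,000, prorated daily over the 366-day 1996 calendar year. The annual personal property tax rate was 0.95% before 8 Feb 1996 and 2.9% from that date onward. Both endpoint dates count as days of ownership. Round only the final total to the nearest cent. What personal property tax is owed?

$5,668.13

1 Jan – 7 Feb 1996: 38 days at 0.95% → $1,418,000 × 0.95% × 38/366 = $1,398.6284
8 Feb – 16 Mar 1996: 38 days at 2.9% → $1,418,000 × 2.9% × 38/366 = $4,269.4973
Total = $5,668.1257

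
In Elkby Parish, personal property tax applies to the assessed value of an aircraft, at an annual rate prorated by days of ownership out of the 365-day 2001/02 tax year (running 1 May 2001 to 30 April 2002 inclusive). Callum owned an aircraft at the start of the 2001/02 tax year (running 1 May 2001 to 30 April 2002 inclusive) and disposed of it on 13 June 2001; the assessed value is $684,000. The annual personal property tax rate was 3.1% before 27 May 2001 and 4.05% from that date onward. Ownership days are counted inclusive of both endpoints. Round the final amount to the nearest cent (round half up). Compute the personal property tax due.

1 May – 26 May 2001: 26 days at 3.1% → $684,000 × 3.1% × 26/365 = $1,510.4219
27 May – 13 June 2001: 18 days at 4.05% → $684,000 × 4.05% × 18/365 = $1,366.1260
Total = $2,876.5479

$2,876.55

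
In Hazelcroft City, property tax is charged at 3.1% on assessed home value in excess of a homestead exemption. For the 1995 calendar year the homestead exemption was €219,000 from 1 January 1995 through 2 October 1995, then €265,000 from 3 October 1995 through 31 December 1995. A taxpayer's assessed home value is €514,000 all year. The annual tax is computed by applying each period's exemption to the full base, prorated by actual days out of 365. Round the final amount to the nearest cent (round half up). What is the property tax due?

1 January – 2 October 1995: 275 days, exemption €219,000 → (€514,000 − €219,000) × 3.1% × 275/365 = €6,890.0685
3 October – 31 December 1995: 90 days, exemption €265,000 → (€514,000 − €265,000) × 3.1% × 90/365 = €1,903.3151
Total = €8,793.3836

€8,793.38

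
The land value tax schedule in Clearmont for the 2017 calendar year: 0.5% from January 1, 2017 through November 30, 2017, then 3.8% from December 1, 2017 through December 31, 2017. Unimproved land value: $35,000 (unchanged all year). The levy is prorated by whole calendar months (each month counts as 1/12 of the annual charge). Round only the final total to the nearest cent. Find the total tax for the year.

January 1 – November 30, 2017: 11 months at 0.5% → $35,000 × 0.5% × 11/12 = $160.4167
December 1 – December 31, 2017: 1 month at 3.8% → $35,000 × 3.8% × 1/12 = $110.8333
Total = $271.2500

$271.25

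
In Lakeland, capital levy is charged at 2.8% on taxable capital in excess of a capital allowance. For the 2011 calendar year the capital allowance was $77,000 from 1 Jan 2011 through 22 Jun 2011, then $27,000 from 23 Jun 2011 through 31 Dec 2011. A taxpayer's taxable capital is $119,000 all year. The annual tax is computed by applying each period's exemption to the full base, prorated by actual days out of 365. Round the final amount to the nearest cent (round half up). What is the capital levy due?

1 Jan – 22 Jun 2011: 173 days, exemption $77,000 → ($119,000 − $77,000) × 2.8% × 173/365 = $557.3918
23 Jun – 31 Dec 2011: 192 days, exemption $27,000 → ($119,000 − $27,000) × 2.8% × 192/365 = $1,355.0466
Total = $1,912.4384

$1,912.44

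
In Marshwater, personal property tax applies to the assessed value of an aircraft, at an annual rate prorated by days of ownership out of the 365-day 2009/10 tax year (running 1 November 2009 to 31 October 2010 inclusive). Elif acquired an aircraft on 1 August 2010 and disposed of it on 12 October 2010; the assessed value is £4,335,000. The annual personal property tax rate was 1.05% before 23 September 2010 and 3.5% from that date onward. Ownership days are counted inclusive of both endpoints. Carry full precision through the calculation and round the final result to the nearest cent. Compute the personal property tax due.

£14,923.09

1 August – 22 September 2010: 53 days at 1.05% → £4,335,000 × 1.05% × 53/365 = £6,609.3904
23 September – 12 October 2010: 20 days at 3.5% → £4,335,000 × 3.5% × 20/365 = £8,313.6986
Total = £14,923.0890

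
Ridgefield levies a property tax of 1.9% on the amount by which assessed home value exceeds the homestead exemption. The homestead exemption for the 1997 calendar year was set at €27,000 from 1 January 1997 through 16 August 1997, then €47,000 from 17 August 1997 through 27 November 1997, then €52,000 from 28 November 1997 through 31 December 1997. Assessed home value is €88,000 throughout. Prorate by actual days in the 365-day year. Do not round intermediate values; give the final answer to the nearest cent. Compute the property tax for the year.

1 January – 16 August 1997: 228 days, exemption €27,000 → (€88,000 − €27,000) × 1.9% × 228/365 = €723.9781
17 August – 27 November 1997: 103 days, exemption €47,000 → (€88,000 − €47,000) × 1.9% × 103/365 = €219.8274
28 November – 31 December 1997: 34 days, exemption €52,000 → (€88,000 − €52,000) × 1.9% × 34/365 = €63.7151
Total = €1,007.5205

€1,007.52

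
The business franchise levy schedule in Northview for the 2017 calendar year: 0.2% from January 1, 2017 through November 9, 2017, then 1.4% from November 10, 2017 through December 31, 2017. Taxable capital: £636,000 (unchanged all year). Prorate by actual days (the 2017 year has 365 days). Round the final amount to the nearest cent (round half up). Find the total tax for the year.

January 1 – November 9, 2017: 313 days at 0.2% → £636,000 × 0.2% × 313/365 = £1,090.7836
November 10 – December 31, 2017: 52 days at 1.4% → £636,000 × 1.4% × 52/365 = £1,268.5151
Total = £2,359.2986

£2,359.30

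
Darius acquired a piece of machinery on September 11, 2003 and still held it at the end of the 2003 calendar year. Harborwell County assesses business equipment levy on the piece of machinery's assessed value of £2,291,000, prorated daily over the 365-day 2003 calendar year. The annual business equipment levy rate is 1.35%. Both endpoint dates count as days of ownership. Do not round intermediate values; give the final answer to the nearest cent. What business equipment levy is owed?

£9,490.39

Days held (September 11 – December 31, 2003): 112 out of 365
Tax = £2,291,000 × 1.35% × 112/365 = £9,490.3890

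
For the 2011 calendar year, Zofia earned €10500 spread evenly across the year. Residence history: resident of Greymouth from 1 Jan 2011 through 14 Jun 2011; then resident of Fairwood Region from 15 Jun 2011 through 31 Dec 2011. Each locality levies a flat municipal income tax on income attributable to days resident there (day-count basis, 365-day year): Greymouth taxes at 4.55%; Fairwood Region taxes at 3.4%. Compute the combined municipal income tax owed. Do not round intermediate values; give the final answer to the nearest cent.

Greymouth, 1 Jan – 14 Jun 2011: 165 days → €10500 × 4.55% × 165/365 = €215.9692
Fairwood Region, 15 Jun – 31 Dec 2011: 200 days → €10500 × 3.4% × 200/365 = €195.6164
Total = €411.5856

€411.59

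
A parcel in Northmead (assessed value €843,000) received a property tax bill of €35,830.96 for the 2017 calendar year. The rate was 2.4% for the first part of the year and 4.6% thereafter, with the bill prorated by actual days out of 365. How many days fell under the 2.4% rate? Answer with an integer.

58 days

Let d = days at the first rate; then 365 − d days at the second rate.
€843,000 × [2.4%·d + 4.6%·(365−d)] / 365 = €35,830.96
Solving gives d = 58, so the new rate took effect on 28 February 2017.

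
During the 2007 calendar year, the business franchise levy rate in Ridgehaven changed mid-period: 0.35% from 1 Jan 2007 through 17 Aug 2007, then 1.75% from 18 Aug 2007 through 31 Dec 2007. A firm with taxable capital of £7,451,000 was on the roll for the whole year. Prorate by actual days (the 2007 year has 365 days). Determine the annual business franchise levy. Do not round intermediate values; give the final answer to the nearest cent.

£64,946.18

1 Jan – 17 Aug 2007: 229 days at 0.35% → £7,451,000 × 0.35% × 229/365 = £16,361.5795
18 Aug – 31 Dec 2007: 136 days at 1.75% → £7,451,000 × 1.75% × 136/365 = £48,584.6027
Total = £64,946.1822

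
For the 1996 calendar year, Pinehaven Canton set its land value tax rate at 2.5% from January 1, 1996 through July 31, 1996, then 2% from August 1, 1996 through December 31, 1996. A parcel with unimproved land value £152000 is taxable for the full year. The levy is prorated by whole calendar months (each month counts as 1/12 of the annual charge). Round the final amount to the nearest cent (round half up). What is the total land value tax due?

January 1 – July 31, 1996: 7 months at 2.5% → £152000 × 2.5% × 7/12 = £2216.6667
August 1 – December 31, 1996: 5 months at 2% → £152000 × 2% × 5/12 = £1266.6667
Total = £3483.3333

£3483.33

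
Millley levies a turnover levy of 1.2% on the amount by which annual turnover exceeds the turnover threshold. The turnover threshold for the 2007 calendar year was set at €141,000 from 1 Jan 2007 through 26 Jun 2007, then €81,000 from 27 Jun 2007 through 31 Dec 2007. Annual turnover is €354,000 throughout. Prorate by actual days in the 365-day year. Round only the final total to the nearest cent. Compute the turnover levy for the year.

€2,926.85

1 Jan – 26 Jun 2007: 177 days, exemption €141,000 → (€354,000 − €141,000) × 1.2% × 177/365 = €1,239.4849
27 Jun – 31 Dec 2007: 188 days, exemption €81,000 → (€354,000 − €81,000) × 1.2% × 188/365 = €1,687.3644
Total = €2,926.8493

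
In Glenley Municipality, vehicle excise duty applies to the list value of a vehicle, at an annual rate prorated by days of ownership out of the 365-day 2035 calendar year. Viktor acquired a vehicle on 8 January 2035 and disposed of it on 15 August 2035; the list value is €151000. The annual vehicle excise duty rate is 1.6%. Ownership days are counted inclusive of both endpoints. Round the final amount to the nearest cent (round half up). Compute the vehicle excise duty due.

€1456.22

Days held (8 January – 15 August 2035): 220 out of 365
Tax = €151000 × 1.6% × 220/365 = €1456.2192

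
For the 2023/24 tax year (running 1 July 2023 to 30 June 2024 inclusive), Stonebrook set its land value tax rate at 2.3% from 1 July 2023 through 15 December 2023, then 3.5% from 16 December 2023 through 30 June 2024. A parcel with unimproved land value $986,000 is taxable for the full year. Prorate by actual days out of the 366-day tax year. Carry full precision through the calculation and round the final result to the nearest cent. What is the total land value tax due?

1 July – 15 December 2023: 168 days at 2.3% → $986,000 × 2.3% × 168/366 = $10,409.5738
16 December 2023 – 30 June 2024: 198 days at 3.5% → $986,000 × 3.5% × 198/366 = $18,669.3443
Total = $29,078.9180

$29,078.92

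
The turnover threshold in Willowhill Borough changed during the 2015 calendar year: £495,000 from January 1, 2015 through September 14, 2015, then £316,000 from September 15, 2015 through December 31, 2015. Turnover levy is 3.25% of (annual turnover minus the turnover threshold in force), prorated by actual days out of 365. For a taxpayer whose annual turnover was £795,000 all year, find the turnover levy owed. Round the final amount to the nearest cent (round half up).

January 1 – September 14, 2015: 257 days, exemption £495,000 → (£795,000 − £495,000) × 3.25% × 257/365 = £6,865.0685
September 15 – December 31, 2015: 108 days, exemption £316,000 → (£795,000 − £316,000) × 3.25% × 108/365 = £4,606.2740
Total = £11,471.3425

£11,471.34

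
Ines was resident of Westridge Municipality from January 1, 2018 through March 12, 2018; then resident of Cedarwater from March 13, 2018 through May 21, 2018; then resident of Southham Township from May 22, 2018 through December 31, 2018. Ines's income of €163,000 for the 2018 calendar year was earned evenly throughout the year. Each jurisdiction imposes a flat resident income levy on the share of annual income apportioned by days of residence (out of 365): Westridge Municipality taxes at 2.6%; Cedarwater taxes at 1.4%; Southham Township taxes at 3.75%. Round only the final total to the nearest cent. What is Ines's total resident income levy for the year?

€5,013.25

Westridge Municipality, January 1 – March 12, 2018: 71 days → €163,000 × 2.6% × 71/365 = €824.3781
Cedarwater, March 13 – May 21, 2018: 70 days → €163,000 × 1.4% × 70/365 = €437.6438
Southham Township, May 22 – December 31, 2018: 224 days → €163,000 × 3.75% × 224/365 = €3,751.2329
Total = €5,013.2548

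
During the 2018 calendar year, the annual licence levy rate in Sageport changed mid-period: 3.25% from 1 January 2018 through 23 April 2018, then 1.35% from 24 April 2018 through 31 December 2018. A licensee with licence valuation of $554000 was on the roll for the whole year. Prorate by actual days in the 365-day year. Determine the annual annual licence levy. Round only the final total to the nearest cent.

1 January – 23 April 2018: 113 days at 3.25% → $554000 × 3.25% × 113/365 = $5574.1507
24 April – 31 December 2018: 252 days at 1.35% → $554000 × 1.35% × 252/365 = $5163.5836
Total = $10737.7342

$10737.73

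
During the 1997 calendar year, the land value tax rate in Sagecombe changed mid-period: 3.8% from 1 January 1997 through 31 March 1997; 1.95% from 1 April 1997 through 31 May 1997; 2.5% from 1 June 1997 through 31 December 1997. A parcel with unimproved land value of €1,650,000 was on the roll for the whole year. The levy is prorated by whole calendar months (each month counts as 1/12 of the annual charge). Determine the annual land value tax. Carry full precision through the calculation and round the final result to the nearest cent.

€45,100.00

1 January – 31 March 1997: 3 months at 3.8% → €1,650,000 × 3.8% × 3/12 = €15,675.0000
1 April – 31 May 1997: 2 months at 1.95% → €1,650,000 × 1.95% × 2/12 = €5,362.5000
1 June – 31 December 1997: 7 months at 2.5% → €1,650,000 × 2.5% × 7/12 = €24,062.5000
Total = €45,100.0000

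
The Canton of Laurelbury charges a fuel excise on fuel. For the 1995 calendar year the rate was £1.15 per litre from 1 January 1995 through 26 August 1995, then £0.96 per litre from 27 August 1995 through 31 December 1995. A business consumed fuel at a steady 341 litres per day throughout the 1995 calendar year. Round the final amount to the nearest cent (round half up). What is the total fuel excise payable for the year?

1 January – 26 August 1995: 238 days × 341 litres/day = 81,158 litres at £1.15/litre → £93,331.70
27 August – 31 December 1995: 127 days × 341 litres/day = 43,307 litres at £0.96/litre → £41,574.72

£134,906.42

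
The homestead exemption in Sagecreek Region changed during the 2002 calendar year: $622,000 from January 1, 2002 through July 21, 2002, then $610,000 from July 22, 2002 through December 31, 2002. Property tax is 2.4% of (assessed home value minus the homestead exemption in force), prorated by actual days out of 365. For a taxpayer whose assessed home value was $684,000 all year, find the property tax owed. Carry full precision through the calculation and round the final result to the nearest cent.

$1,616.61

January 1 – July 21, 2002: 202 days, exemption $622,000 → ($684,000 − $622,000) × 2.4% × 202/365 = $823.4959
July 22 – December 31, 2002: 163 days, exemption $610,000 → ($684,000 − $610,000) × 2.4% × 163/365 = $793.1178
Total = $1,616.6137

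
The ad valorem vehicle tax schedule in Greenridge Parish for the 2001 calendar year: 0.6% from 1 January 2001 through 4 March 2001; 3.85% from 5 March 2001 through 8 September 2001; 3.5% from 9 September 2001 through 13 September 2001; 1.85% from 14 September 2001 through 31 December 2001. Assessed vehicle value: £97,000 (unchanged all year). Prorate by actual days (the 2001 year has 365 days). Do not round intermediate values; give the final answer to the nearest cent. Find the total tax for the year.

£2,606.38

1 January – 4 March 2001: 63 days at 0.6% → £97,000 × 0.6% × 63/365 = £100.4548
5 March – 8 September 2001: 188 days at 3.85% → £97,000 × 3.85% × 188/365 = £1,923.5233
9 September – 13 September 2001: 5 days at 3.5% → £97,000 × 3.5% × 5/365 = £46.5068
14 September – 31 December 2001: 109 days at 1.85% → £97,000 × 1.85% × 109/365 = £535.8918
Total = £2,606.3767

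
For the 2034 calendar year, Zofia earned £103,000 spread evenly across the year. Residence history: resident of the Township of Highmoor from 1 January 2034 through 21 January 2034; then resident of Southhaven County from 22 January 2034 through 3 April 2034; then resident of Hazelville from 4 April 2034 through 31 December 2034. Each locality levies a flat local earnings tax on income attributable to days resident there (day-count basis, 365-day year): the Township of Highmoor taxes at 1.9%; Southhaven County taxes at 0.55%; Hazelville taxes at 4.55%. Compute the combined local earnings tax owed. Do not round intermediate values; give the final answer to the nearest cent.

£3,716.75

The Township of Highmoor, 1 January – 21 January 2034: 21 days → £103,000 × 1.9% × 21/365 = £112.5945
Southhaven County, 22 January – 3 April 2034: 72 days → £103,000 × 0.55% × 72/365 = £111.7479
Hazelville, 4 April – 31 December 2034: 272 days → £103,000 × 4.55% × 272/365 = £3,492.4055
Total = £3,716.7479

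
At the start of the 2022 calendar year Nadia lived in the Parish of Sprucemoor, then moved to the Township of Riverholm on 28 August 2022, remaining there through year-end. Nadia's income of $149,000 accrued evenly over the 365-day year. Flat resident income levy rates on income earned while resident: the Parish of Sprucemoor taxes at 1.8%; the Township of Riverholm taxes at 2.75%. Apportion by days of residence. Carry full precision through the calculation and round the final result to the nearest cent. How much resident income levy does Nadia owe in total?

The Parish of Sprucemoor, 1 January – 27 August 2022: 239 days → $149,000 × 1.8% × 239/365 = $1,756.1589
The Township of Riverholm, 28 August – 31 December 2022: 126 days → $149,000 × 2.75% × 126/365 = $1,414.4795
Total = $3,170.6384

$3,170.64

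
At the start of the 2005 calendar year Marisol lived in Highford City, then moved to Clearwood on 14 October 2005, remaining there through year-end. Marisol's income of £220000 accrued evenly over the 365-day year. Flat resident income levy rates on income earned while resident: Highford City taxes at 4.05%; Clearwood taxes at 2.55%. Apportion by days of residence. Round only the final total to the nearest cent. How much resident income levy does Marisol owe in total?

Highford City, 1 January – 13 October 2005: 286 days → £220000 × 4.05% × 286/365 = £6981.5342
Clearwood, 14 October – 31 December 2005: 79 days → £220000 × 2.55% × 79/365 = £1214.2192
Total = £8195.7534

£8195.75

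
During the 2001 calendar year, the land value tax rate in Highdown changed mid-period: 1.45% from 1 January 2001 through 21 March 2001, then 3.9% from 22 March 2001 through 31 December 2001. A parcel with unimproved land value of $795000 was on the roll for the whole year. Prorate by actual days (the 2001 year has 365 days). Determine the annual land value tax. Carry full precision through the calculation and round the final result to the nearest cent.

$26735.96

1 January – 21 March 2001: 80 days at 1.45% → $795000 × 1.45% × 80/365 = $2526.5753
22 March – 31 December 2001: 285 days at 3.9% → $795000 × 3.9% × 285/365 = $24209.3836
Total = $26735.9589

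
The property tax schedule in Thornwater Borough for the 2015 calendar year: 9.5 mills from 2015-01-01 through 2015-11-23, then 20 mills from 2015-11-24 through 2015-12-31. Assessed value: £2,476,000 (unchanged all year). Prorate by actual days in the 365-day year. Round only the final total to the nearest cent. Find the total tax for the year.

2015-01-01 to 2015-11-23: 327 days at 9.5 mills → £2,476,000 × 0.95% × 327/365 = £21,073.1342
2015-11-24 to 2015-12-31: 38 days at 20 mills → £2,476,000 × 2% × 38/365 = £5,155.5068
Total = £26,228.6411

£26,228.64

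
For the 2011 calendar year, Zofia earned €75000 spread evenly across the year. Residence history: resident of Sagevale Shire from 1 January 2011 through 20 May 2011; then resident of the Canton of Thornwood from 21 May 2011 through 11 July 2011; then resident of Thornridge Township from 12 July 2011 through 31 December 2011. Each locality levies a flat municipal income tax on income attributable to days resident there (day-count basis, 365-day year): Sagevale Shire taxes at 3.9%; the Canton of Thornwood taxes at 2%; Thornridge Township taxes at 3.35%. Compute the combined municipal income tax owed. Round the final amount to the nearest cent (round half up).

Sagevale Shire, 1 January – 20 May 2011: 140 days → €75000 × 3.9% × 140/365 = €1121.9178
The Canton of Thornwood, 21 May – 11 July 2011: 52 days → €75000 × 2% × 52/365 = €213.6986
Thornridge Township, 12 July – 31 December 2011: 173 days → €75000 × 3.35% × 173/365 = €1190.8562
Total = €2526.4726

€2526.47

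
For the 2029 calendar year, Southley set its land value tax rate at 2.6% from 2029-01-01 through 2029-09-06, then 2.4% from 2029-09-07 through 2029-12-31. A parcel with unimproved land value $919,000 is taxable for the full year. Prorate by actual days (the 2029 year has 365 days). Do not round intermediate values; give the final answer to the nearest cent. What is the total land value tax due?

$23,309.87

2029-01-01 to 2029-09-06: 249 days at 2.6% → $919,000 × 2.6% × 249/365 = $16,300.2904
2029-09-07 to 2029-12-31: 116 days at 2.4% → $919,000 × 2.4% × 116/365 = $7,009.5781
Total = $23,309.8685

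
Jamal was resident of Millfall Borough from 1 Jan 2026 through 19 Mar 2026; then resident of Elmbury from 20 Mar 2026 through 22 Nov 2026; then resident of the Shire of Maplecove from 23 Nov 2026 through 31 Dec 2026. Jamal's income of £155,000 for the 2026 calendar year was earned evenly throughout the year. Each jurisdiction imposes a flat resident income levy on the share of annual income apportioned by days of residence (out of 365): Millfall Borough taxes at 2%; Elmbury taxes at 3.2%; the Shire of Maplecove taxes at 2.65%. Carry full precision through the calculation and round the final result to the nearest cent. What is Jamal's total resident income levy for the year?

Millfall Borough, 1 Jan – 19 Mar 2026: 78 days → £155,000 × 2% × 78/365 = £662.4658
Elmbury, 20 Mar – 22 Nov 2026: 248 days → £155,000 × 3.2% × 248/365 = £3,370.0822
The Shire of Maplecove, 23 Nov – 31 Dec 2026: 39 days → £155,000 × 2.65% × 39/365 = £438.8836
Total = £4,471.4315

£4,471.43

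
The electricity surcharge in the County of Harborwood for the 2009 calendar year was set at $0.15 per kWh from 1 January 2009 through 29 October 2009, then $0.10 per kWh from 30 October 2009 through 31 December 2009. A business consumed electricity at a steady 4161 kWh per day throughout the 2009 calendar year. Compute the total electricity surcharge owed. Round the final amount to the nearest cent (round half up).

$214,707.60

1 January – 29 October 2009: 302 days × 4161 kWh/day = 1,256,622 kWh at $0.15/kWh → $188,493.30
30 October – 31 December 2009: 63 days × 4161 kWh/day = 262,143 kWh at $0.10/kWh → $26,214.30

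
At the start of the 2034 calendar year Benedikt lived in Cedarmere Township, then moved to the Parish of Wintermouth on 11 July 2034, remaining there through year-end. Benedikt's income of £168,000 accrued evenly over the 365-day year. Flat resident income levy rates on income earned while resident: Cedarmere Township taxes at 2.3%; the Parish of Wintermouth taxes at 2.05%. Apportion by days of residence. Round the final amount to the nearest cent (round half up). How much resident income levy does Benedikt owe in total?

£3,663.78

Cedarmere Township, 1 January – 10 July 2034: 191 days → £168,000 × 2.3% × 191/365 = £2,021.9836
The Parish of Wintermouth, 11 July – 31 December 2034: 174 days → £168,000 × 2.05% × 174/365 = £1,641.7973
Total = £3,663.7808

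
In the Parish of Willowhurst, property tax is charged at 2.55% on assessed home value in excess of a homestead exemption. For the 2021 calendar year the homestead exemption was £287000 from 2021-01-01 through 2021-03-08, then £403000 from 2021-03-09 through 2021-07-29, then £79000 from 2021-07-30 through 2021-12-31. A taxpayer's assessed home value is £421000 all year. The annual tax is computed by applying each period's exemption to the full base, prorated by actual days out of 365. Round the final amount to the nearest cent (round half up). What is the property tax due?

2021-01-01 to 2021-03-08: 67 days, exemption £287000 → (£421000 − £287000) × 2.55% × 67/365 = £627.2301
2021-03-09 to 2021-07-29: 143 days, exemption £403000 → (£421000 − £403000) × 2.55% × 143/365 = £179.8274
2021-07-30 to 2021-12-31: 155 days, exemption £79000 → (£421000 − £79000) × 2.55% × 155/365 = £3703.4384
Total = £4510.4959

£4510.50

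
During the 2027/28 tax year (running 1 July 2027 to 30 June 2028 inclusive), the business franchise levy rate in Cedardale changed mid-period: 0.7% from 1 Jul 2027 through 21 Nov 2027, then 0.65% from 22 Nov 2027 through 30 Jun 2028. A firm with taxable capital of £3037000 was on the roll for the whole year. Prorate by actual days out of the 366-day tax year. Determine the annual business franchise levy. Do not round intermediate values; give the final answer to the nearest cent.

1 Jul – 21 Nov 2027: 144 days at 0.7% → £3037000 × 0.7% × 144/366 = £8364.1967
22 Nov 2027 – 30 Jun 2028: 222 days at 0.65% → £3037000 × 0.65% × 222/366 = £11973.7459
Total = £20337.9426

£20337.94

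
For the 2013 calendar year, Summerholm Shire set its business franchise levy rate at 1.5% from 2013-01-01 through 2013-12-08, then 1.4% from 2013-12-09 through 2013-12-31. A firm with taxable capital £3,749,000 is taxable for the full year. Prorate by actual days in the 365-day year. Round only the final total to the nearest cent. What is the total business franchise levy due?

£55,998.76

2013-01-01 to 2013-12-08: 342 days at 1.5% → £3,749,000 × 1.5% × 342/365 = £52,691.4247
2013-12-09 to 2013-12-31: 23 days at 1.4% → £3,749,000 × 1.4% × 23/365 = £3,307.3370
Total = £55,998.7616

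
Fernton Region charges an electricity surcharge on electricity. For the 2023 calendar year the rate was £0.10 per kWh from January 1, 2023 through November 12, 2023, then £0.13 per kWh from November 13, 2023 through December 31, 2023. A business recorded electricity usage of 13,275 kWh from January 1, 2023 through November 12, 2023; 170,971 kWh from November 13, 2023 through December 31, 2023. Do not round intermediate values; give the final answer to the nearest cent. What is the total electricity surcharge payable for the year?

January 1 – November 12, 2023: 13,275 kWh at £0.10/kWh → £1327.50
November 13 – December 31, 2023: 170,971 kWh at £0.13/kWh → £22226.23

£23553.73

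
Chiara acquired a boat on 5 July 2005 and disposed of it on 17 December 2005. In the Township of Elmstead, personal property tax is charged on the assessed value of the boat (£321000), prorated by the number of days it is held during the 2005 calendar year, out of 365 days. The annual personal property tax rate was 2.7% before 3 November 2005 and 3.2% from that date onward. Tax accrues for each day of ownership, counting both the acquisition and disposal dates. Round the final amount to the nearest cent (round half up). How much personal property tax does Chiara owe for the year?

5 July – 2 November 2005: 121 days at 2.7% → £321000 × 2.7% × 121/365 = £2873.1699
3 November – 17 December 2005: 45 days at 3.2% → £321000 × 3.2% × 45/365 = £1266.4110
Total = £4139.5808

£4139.58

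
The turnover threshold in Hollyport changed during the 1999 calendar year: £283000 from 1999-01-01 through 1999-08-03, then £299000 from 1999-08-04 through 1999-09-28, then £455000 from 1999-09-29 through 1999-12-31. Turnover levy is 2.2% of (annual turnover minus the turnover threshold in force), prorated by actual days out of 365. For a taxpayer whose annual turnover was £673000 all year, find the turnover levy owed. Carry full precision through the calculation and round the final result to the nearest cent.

£7551.48

1999-01-01 to 1999-08-03: 215 days, exemption £283000 → (£673000 − £283000) × 2.2% × 215/365 = £5053.9726
1999-08-04 to 1999-09-28: 56 days, exemption £299000 → (£673000 − £299000) × 2.2% × 56/365 = £1262.3781
1999-09-29 to 1999-12-31: 94 days, exemption £455000 → (£673000 − £455000) × 2.2% × 94/365 = £1235.1342
Total = £7551.4849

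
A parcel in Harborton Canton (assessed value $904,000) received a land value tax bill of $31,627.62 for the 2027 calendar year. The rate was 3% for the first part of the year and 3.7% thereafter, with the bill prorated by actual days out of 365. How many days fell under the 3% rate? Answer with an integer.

Let d = days at the first rate; then 365 − d days at the second rate.
$904,000 × [3%·d + 3.7%·(365−d)] / 365 = $31,627.62
Solving gives d = 105, so the new rate took effect on April 16, 2027.

105 days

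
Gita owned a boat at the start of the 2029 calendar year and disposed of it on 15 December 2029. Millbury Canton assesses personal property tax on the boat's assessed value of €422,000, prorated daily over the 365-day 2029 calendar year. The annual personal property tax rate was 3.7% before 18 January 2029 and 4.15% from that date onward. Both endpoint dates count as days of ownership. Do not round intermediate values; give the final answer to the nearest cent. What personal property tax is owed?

€16,656.86

1 January – 17 January 2029: 17 days at 3.7% → €422,000 × 3.7% × 17/365 = €727.2274
18 January – 15 December 2029: 332 days at 4.15% → €422,000 × 4.15% × 332/365 = €15,929.6329
Total = €16,656.8603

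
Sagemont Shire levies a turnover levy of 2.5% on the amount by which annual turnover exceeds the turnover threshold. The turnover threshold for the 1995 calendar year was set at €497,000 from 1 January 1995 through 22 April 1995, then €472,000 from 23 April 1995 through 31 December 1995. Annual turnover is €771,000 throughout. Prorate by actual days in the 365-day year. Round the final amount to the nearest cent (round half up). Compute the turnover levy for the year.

1 January – 22 April 1995: 112 days, exemption €497,000 → (€771,000 − €497,000) × 2.5% × 112/365 = €2,101.9178
23 April – 31 December 1995: 253 days, exemption €472,000 → (€771,000 − €472,000) × 2.5% × 253/365 = €5,181.3014
Total = €7,283.2192

€7,283.22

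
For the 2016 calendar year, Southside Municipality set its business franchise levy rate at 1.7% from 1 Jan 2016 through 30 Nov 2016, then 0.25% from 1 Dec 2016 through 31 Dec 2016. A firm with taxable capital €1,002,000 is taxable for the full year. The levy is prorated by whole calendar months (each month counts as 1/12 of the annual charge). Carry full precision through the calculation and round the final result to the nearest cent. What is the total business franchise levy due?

€15,823.25

1 Jan – 30 Nov 2016: 11 months at 1.7% → €1,002,000 × 1.7% × 11/12 = €15,614.5000
1 Dec – 31 Dec 2016: 1 month at 0.25% → €1,002,000 × 0.25% × 1/12 = €208.7500
Total = €15,823.2500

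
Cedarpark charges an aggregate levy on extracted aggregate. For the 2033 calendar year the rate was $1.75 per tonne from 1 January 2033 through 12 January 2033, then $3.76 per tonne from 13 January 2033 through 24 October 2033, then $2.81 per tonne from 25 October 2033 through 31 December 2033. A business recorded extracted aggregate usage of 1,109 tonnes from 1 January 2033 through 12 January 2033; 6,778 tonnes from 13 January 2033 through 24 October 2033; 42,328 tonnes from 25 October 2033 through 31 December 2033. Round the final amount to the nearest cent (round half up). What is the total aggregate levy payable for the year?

$146,367.71

1 January – 12 January 2033: 1,109 tonnes at $1.75/tonne → $1,940.75
13 January – 24 October 2033: 6,778 tonnes at $3.76/tonne → $25,485.28
25 October – 31 December 2033: 42,328 tonnes at $2.81/tonne → $118,941.68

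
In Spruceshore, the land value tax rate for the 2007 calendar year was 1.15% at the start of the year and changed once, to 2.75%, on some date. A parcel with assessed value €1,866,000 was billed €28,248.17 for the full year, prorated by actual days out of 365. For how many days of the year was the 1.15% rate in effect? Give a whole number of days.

Let d = days at the first rate; then 365 − d days at the second rate.
€1,866,000 × [1.15%·d + 2.75%·(365−d)] / 365 = €28,248.17
Solving gives d = 282, so the new rate took effect on October 10, 2007.

282 days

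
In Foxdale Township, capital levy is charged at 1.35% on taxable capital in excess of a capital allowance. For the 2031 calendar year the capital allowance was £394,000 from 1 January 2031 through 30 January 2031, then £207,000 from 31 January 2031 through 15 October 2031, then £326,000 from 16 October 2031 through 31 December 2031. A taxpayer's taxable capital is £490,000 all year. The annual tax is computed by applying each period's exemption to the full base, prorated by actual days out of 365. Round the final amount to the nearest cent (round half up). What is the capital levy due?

£3,274.10

1 January – 30 January 2031: 30 days, exemption £394,000 → (£490,000 − £394,000) × 1.35% × 30/365 = £106.5205
31 January – 15 October 2031: 258 days, exemption £207,000 → (£490,000 − £207,000) × 1.35% × 258/365 = £2,700.5178
16 October – 31 December 2031: 77 days, exemption £326,000 → (£490,000 − £326,000) × 1.35% × 77/365 = £467.0630
Total = £3,274.1014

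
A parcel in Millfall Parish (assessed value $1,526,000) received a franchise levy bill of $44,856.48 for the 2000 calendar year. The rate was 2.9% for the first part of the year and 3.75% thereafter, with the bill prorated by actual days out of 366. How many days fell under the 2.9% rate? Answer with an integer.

Let d = days at the first rate; then 366 − d days at the second rate.
$1,526,000 × [2.9%·d + 3.75%·(366−d)] / 366 = $44,856.48
Solving gives d = 349, so the new rate took effect on December 15, 2000.

349 days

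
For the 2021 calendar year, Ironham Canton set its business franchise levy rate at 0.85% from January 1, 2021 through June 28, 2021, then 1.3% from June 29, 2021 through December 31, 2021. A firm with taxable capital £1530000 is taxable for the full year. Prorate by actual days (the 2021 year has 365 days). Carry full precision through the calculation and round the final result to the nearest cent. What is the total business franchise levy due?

January 1 – June 28, 2021: 179 days at 0.85% → £1530000 × 0.85% × 179/365 = £6377.7945
June 29 – December 31, 2021: 186 days at 1.3% → £1530000 × 1.3% × 186/365 = £10135.7260
Total = £16513.5205

£16513.52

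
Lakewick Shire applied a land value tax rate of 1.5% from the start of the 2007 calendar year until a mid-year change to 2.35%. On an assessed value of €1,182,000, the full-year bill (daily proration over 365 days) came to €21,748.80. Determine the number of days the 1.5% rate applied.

Let d = days at the first rate; then 365 − d days at the second rate.
€1,182,000 × [1.5%·d + 2.35%·(365−d)] / 365 = €21,748.80
Solving gives d = 219, so the new rate took effect on 8 Aug 2007.

219 days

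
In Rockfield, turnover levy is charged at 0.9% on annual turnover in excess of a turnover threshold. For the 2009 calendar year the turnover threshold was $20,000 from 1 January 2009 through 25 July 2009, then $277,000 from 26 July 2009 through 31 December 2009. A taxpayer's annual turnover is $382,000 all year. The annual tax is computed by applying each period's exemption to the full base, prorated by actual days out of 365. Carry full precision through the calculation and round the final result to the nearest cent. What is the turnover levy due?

$2,250.42

1 January – 25 July 2009: 206 days, exemption $20,000 → ($382,000 − $20,000) × 0.9% × 206/365 = $1,838.7616
26 July – 31 December 2009: 159 days, exemption $277,000 → ($382,000 − $277,000) × 0.9% × 159/365 = $411.6575
Total = $2,250.4192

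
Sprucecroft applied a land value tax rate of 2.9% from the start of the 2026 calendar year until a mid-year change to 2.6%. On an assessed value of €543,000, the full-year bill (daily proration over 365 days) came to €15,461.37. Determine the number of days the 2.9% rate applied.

Let d = days at the first rate; then 365 − d days at the second rate.
€543,000 × [2.9%·d + 2.6%·(365−d)] / 365 = €15,461.37
Solving gives d = 301, so the new rate took effect on October 29, 2026.

301 days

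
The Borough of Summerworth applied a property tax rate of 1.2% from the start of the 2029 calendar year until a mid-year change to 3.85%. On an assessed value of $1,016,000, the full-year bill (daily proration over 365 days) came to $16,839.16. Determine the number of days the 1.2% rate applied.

Let d = days at the first rate; then 365 − d days at the second rate.
$1,016,000 × [1.2%·d + 3.85%·(365−d)] / 365 = $16,839.16
Solving gives d = 302, so the new rate took effect on October 30, 2029.

302 days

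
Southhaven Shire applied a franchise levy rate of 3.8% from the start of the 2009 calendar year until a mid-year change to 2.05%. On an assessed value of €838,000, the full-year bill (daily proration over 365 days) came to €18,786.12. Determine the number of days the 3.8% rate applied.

Let d = days at the first rate; then 365 − d days at the second rate.
€838,000 × [3.8%·d + 2.05%·(365−d)] / 365 = €18,786.12
Solving gives d = 40, so the new rate took effect on 10 Feb 2009.

40 days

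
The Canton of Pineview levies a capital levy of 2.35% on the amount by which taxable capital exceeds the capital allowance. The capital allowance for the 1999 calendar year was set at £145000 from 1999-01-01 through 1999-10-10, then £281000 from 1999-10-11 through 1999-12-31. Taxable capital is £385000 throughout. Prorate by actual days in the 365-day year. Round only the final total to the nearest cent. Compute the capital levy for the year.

£4921.99

1999-01-01 to 1999-10-10: 283 days, exemption £145000 → (£385000 − £145000) × 2.35% × 283/365 = £4372.9315
1999-10-11 to 1999-12-31: 82 days, exemption £281000 → (£385000 − £281000) × 2.35% × 82/365 = £549.0630
Total = £4921.9945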